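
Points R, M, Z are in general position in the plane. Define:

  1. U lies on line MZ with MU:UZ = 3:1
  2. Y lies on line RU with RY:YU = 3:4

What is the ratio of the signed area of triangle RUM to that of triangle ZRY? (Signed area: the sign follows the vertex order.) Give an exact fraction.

Assign R = (0, 0), M = (1, 0), Z = (0, 1) — the answer is frame-independent, so this choice is without loss of generality.
1. U lies on line MZ with MU:UZ = 3:1 ⇒ U = (1/4, 3/4)
2. Y lies on line RU with RY:YU = 3:4 ⇒ Y = (3/28, 9/28)
2·[RUM] = -3/4, 2·[ZRY] = 3/28
[RUM]:[ZRY] = -3/4:3/28 = -7

[RUM]:[ZRY] = -7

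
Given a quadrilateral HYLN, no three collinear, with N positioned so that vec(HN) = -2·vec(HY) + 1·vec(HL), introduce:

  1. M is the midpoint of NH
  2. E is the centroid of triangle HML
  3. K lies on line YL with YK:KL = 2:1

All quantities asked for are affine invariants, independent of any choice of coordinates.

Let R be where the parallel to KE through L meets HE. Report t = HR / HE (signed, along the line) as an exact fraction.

t = 12/7

Assign H = (0, 0), Y = (1, 0), L = (0, 1), N = (-2, 1) — the answer is frame-independent, so this choice is without loss of generality.
1. M is the midpoint of NH ⇒ M = (-1, 1/2)
2. E is the centroid of triangle HML ⇒ E = (-1/3, 1/2)
3. K lies on line YL with YK:KL = 2:1 ⇒ K = (1/3, 2/3)
through L parallel to KE: direction (-2/3, -1/6); meets HE at R = (-4/7, 6/7)
R = H + t·(E−H) with t = 12/7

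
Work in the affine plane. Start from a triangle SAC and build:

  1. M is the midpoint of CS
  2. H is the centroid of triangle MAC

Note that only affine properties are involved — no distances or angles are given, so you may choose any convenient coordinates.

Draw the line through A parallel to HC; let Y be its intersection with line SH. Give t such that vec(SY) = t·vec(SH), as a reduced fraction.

Work in coordinates with S = (0, 0), A = (1, 0), C = (0, 1).
1. M is the midpoint of CS ⇒ M = (0, 1/2)
2. H is the centroid of triangle MAC ⇒ H = (1/3, 1/2)
through A parallel to HC: direction (-1/3, 1/2); meets SH at Y = (1/2, 3/4)
Y = S + t·(H−S) with t = 3/2

t = 3/2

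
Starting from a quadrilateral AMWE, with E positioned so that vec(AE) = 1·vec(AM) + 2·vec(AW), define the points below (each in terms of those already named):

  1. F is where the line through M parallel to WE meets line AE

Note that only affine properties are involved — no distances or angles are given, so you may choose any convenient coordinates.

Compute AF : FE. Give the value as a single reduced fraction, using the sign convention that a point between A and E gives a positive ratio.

AF:FE = -1/2

Choose coordinates A = (0, 0), M = (1, 0), W = (0, 1), E = (1, 2).
1. F is where the line through M parallel to WE meets line AE ⇒ F = (-1, -2)
F = A + t·(E−A) with t = -1, so AF:FE = t:(1−t) = -1:2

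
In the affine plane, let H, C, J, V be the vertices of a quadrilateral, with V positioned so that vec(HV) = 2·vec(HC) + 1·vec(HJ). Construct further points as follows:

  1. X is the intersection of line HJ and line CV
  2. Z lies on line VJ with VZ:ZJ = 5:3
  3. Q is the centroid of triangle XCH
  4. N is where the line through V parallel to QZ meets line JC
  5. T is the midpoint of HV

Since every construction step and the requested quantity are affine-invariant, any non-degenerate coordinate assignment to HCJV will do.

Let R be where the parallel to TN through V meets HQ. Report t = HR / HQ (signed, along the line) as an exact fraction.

t = 108/7

Assign H = (0, 0), C = (1, 0), J = (0, 1), V = (2, 1) — the answer is frame-independent, so this choice is without loss of generality.
1. X is the intersection of line HJ and line CV ⇒ X = (0, -1)
2. Z lies on line VJ with VZ:ZJ = 5:3 ⇒ Z = (3/4, 1)
3. Q is the centroid of triangle XCH ⇒ Q = (1/3, -1/3)
4. N is where the line through V parallel to QZ meets line JC ⇒ N = (32/21, -11/21)
5. T is the midpoint of HV ⇒ T = (1, 1/2)
through V parallel to TN: direction (11/21, -43/42); meets HQ at R = (36/7, -36/7)
R = H + t·(Q−H) with t = 108/7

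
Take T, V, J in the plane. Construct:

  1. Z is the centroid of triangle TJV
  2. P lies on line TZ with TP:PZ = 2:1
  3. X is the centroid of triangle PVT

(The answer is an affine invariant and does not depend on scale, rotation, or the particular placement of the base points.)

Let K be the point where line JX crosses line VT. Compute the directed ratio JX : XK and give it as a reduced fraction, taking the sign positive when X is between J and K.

JX:XK = 25/2

Set T = (0, 0), V = (1, 0), J = (0, 1); any affine frame gives the same invariant.
1. Z is the centroid of triangle TJV ⇒ Z = (1/3, 1/3)
2. P lies on line TZ with TP:PZ = 2:1 ⇒ P = (2/9, 2/9)
3. X is the centroid of triangle PVT ⇒ X = (11/27, 2/27)
line JX meets VT at K = (11/25, 0)
X = J + t·(K−J) with t = 25/27, so JX:XK = 25/27:2/27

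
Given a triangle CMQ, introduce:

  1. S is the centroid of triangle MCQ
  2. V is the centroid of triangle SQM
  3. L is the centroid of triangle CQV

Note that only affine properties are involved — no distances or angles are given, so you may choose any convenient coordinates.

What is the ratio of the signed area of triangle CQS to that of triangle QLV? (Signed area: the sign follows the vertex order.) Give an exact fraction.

[CQS]:[QLV] = -9/4

Assign C = (0, 0), M = (1, 0), Q = (0, 1) — the answer is frame-independent, so this choice is without loss of generality.
1. S is the centroid of triangle MCQ ⇒ S = (1/3, 1/3)
2. V is the centroid of triangle SQM ⇒ V = (4/9, 4/9)
3. L is the centroid of triangle CQV ⇒ L = (4/27, 13/27)
2·[CQS] = -1/3, 2·[QLV] = 4/27
[CQS]:[QLV] = -1/3:4/27 = -9/4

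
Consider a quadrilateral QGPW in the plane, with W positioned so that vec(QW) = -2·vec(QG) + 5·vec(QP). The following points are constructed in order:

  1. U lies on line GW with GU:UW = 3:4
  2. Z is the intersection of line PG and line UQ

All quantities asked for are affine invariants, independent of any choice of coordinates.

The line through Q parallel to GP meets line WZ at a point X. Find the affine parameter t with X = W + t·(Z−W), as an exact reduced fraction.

t = 3/2

Set Q = (0, 0), G = (1, 0), P = (0, 1), W = (-2, 5); any affine frame gives the same invariant.
1. U lies on line GW with GU:UW = 3:4 ⇒ U = (-2/7, 15/7)
2. Z is the intersection of line PG and line UQ ⇒ Z = (-2/13, 15/13)
through Q parallel to GP: direction (-1, 1); meets WZ at X = (10/13, -10/13)
X = W + t·(Z−W) with t = 3/2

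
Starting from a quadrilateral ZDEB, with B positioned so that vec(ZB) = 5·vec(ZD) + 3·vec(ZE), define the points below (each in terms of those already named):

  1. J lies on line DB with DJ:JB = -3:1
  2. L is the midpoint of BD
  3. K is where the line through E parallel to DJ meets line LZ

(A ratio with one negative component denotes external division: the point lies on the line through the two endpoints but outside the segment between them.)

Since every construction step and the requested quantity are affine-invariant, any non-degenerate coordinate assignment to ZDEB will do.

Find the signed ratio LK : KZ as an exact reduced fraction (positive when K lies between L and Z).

Set Z = (0, 0), D = (1, 0), E = (0, 1), B = (5, 3); any affine frame gives the same invariant.
1. J lies on line DB with DJ:JB = -3:1 ⇒ J = (7, 9/2)
2. L is the midpoint of BD ⇒ L = (3, 3/2)
3. K is where the line through E parallel to DJ meets line LZ ⇒ K = (-4, -2)
K = L + t·(Z−L) with t = 7/3, so LK:KZ = t:(1−t) = 7/3:-4/3

LK:KZ = -7/4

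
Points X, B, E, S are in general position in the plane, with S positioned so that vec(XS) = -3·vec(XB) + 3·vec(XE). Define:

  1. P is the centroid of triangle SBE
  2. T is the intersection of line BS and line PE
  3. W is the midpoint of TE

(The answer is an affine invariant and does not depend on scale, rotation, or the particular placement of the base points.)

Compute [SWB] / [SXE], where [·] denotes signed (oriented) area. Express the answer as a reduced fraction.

Work in coordinates with X = (0, 0), B = (1, 0), E = (0, 1), S = (-3, 3).
1. P is the centroid of triangle SBE ⇒ P = (-2/3, 4/3)
2. T is the intersection of line BS and line PE ⇒ T = (-1, 3/2)
3. W is the midpoint of TE ⇒ W = (-1/2, 5/4)
2·[SWB] = -1/2, 2·[SXE] = 3
[SWB]:[SXE] = -1/2:3 = -1/6

[SWB]:[SXE] = -1/6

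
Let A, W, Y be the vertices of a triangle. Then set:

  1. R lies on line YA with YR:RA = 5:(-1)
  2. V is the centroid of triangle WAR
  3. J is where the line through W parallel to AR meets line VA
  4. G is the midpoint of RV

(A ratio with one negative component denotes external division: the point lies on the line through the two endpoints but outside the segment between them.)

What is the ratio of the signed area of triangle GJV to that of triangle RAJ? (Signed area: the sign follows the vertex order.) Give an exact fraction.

[GJV]:[RAJ] = -1/3

Set A = (0, 0), W = (1, 0), Y = (0, 1); any affine frame gives the same invariant.
1. R lies on line YA with YR:RA = 5:(-1) ⇒ R = (0, -1/4)
2. V is the centroid of triangle WAR ⇒ V = (1/3, -1/12)
3. J is where the line through W parallel to AR meets line VA ⇒ J = (1, -1/4)
4. G is the midpoint of RV ⇒ G = (1/6, -1/6)
2·[GJV] = 1/12, 2·[RAJ] = -1/4
[GJV]:[RAJ] = 1/12:-1/4 = -1/3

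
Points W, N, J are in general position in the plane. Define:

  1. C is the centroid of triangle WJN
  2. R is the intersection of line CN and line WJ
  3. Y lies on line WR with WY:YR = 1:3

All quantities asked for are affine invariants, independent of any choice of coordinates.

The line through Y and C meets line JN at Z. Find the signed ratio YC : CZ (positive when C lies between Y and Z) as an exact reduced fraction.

Assign W = (0, 0), N = (1, 0), J = (0, 1) — the answer is frame-independent, so this choice is without loss of generality.
1. C is the centroid of triangle WJN ⇒ C = (1/3, 1/3)
2. R is the intersection of line CN and line WJ ⇒ R = (0, 1/2)
3. Y lies on line WR with WY:YR = 1:3 ⇒ Y = (0, 1/8)
line YC meets JN at Z = (7/13, 6/13)
C = Y + t·(Z−Y) with t = 13/21, so YC:CZ = 13/21:8/21

YC:CZ = 13/8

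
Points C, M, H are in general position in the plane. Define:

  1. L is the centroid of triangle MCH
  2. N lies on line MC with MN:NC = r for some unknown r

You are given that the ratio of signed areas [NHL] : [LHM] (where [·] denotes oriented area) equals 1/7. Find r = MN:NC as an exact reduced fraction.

r = 4/3

Choose coordinates C = (0, 0), M = (1, 0), H = (0, 1).
1. L is the centroid of triangle MCH ⇒ L = (1/3, 1/3)
2. With MN:NC = r, write λ = r/(r+1) so N = M + λ·(C−M); N is affine-linear in λ
Every point depending on N is an affine combination of N and λ-independent points, so each such coordinate is linear in λ; the λ² term in each signed area is a multiple of (C−M)×(C−M) = 0, so 2·[NHL] and 2·[LHM] are each linear in λ. Evaluating at λ=0 and λ=1:
  2·[NHL] = -2/3·λ + 1/3,   2·[LHM] = -1/3
So [NHL]:[LHM] = (-2/3·λ + 1/3) / (-1/3). Setting this equal to 1/7:
  -2/3·λ + 1/3 = 1/7·(-1/3)  ⇒  λ = 4/7
Then r = λ/(1−λ) = (4/7)/(3/7) = 4/3. Check: with r = 4/3, N = (3/7, 0) and [NHL]:[LHM] = 1/7 as required.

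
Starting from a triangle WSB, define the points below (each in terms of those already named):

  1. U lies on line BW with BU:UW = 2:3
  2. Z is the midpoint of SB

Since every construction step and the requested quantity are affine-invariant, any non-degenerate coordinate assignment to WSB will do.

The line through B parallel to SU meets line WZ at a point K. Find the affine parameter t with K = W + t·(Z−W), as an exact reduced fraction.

t = 5/4

Work in coordinates with W = (0, 0), S = (1, 0), B = (0, 1).
1. U lies on line BW with BU:UW = 2:3 ⇒ U = (0, 3/5)
2. Z is the midpoint of SB ⇒ Z = (1/2, 1/2)
through B parallel to SU: direction (-1, 3/5); meets WZ at K = (5/8, 5/8)
K = W + t·(Z−W) with t = 5/4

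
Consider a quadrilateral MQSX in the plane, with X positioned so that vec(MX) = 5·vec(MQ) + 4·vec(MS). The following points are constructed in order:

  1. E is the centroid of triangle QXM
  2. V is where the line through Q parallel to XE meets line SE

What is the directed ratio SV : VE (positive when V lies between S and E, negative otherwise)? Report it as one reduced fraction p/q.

SV:VE = -17/4

Work in coordinates with M = (0, 0), Q = (1, 0), S = (0, 1), X = (5, 4).
1. E is the centroid of triangle QXM ⇒ E = (2, 4/3)
2. V is where the line through Q parallel to XE meets line SE ⇒ V = (34/13, 56/39)
V = S + t·(E−S) with t = 17/13, so SV:VE = t:(1−t) = 17/13:-4/13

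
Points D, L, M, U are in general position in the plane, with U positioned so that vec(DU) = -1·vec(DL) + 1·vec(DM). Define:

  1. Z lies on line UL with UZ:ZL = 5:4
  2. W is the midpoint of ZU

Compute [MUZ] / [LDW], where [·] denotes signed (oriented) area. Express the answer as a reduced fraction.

Work in coordinates with D = (0, 0), L = (1, 0), M = (0, 1), U = (-1, 1).
1. Z lies on line UL with UZ:ZL = 5:4 ⇒ Z = (1/9, 4/9)
2. W is the midpoint of ZU ⇒ W = (-4/9, 13/18)
2·[MUZ] = 5/9, 2·[LDW] = -13/18
[MUZ]:[LDW] = 5/9:-13/18 = -10/13

[MUZ]:[LDW] = -10/13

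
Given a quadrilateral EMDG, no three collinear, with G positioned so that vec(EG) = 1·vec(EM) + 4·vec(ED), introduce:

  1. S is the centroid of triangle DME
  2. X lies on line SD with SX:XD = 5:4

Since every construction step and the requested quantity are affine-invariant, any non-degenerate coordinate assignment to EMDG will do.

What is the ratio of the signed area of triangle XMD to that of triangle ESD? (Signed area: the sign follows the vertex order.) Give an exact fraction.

[XMD]:[ESD] = 4/9

Work in coordinates with E = (0, 0), M = (1, 0), D = (0, 1), G = (1, 4).
1. S is the centroid of triangle DME ⇒ S = (1/3, 1/3)
2. X lies on line SD with SX:XD = 5:4 ⇒ X = (4/27, 19/27)
2·[XMD] = 4/27, 2·[ESD] = 1/3
[XMD]:[ESD] = 4/27:1/3 = 4/9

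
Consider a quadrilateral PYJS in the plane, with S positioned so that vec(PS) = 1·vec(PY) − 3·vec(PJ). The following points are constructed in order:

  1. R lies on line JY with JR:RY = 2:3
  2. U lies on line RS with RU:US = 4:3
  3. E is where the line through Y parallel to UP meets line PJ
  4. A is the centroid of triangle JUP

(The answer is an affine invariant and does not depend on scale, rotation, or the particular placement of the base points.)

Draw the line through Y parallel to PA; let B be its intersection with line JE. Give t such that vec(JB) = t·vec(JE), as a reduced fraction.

Set P = (0, 0), Y = (1, 0), J = (0, 1), S = (1, -3); any affine frame gives the same invariant.
1. R lies on line JY with JR:RY = 2:3 ⇒ R = (2/5, 3/5)
2. U lies on line RS with RU:US = 4:3 ⇒ U = (26/35, -51/35)
3. E is where the line through Y parallel to UP meets line PJ ⇒ E = (0, 51/26)
4. A is the centroid of triangle JUP ⇒ A = (26/105, -16/105)
through Y parallel to PA: direction (26/105, -16/105); meets JE at B = (0, 8/13)
B = J + t·(E−J) with t = -2/5

t = -2/5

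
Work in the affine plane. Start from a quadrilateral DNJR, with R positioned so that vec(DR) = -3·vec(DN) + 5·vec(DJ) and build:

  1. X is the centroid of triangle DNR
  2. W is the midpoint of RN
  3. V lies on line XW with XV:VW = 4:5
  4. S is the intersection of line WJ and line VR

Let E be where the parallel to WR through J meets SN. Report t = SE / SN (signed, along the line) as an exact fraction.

Choose coordinates D = (0, 0), N = (1, 0), J = (0, 1), R = (-3, 5).
1. X is the centroid of triangle DNR ⇒ X = (-2/3, 5/3)
2. W is the midpoint of RN ⇒ W = (-1, 5/2)
3. V lies on line XW with XV:VW = 4:5 ⇒ V = (-22/27, 55/27)
4. S is the intersection of line WJ and line VR ⇒ S = (8/17, 5/17)
through J parallel to WR: direction (-2, 5/2); meets SN at E = (16/25, 1/5)
E = S + t·(N−S) with t = 8/25

t = 8/25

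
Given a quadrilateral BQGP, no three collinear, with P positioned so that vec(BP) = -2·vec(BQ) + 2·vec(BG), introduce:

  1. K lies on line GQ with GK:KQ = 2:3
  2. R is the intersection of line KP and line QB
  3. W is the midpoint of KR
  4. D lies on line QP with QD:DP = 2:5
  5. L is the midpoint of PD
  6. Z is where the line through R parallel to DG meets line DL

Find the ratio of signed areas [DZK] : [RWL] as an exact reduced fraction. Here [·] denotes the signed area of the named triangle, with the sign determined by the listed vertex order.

Work in coordinates with B = (0, 0), Q = (1, 0), G = (0, 1), P = (-2, 2).
1. K lies on line GQ with GK:KQ = 2:3 ⇒ K = (2/5, 3/5)
2. R is the intersection of line KP and line QB ⇒ R = (10/7, 0)
3. W is the midpoint of KR ⇒ W = (32/35, 3/10)
4. D lies on line QP with QD:DP = 2:5 ⇒ D = (1/7, 4/7)
5. L is the midpoint of PD ⇒ L = (-13/14, 9/7)
6. Z is where the line through R parallel to DG meets line DL ⇒ Z = (76/49, -18/49)
2·[DZK] = 69/245, 2·[RWL] = 9/196
[DZK]:[RWL] = 69/245:9/196 = 92/15

[DZK]:[RWL] = 92/15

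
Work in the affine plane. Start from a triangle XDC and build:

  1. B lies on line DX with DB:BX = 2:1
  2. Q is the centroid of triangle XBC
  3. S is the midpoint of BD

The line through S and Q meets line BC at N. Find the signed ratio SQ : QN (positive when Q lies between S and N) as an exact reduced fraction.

Assign X = (0, 0), D = (1, 0), C = (0, 1) — the answer is frame-independent, so this choice is without loss of generality.
1. B lies on line DX with DB:BX = 2:1 ⇒ B = (1/3, 0)
2. Q is the centroid of triangle XBC ⇒ Q = (1/9, 1/3)
3. S is the midpoint of BD ⇒ S = (2/3, 0)
line SQ meets BC at N = (1/4, 1/4)
Q = S + t·(N−S) with t = 4/3, so SQ:QN = 4/3:-1/3

SQ:QN = -4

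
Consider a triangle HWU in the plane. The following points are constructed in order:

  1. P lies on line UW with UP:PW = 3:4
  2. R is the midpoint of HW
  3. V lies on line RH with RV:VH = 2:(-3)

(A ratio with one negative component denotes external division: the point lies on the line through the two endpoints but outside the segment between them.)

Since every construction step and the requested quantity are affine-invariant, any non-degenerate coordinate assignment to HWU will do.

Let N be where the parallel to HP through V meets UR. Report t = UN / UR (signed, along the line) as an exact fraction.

t = 9/5

Assign H = (0, 0), W = (1, 0), U = (0, 1) — the answer is frame-independent, so this choice is without loss of generality.
1. P lies on line UW with UP:PW = 3:4 ⇒ P = (3/7, 4/7)
2. R is the midpoint of HW ⇒ R = (1/2, 0)
3. V lies on line RH with RV:VH = 2:(-3) ⇒ V = (3/2, 0)
through V parallel to HP: direction (3/7, 4/7); meets UR at N = (9/10, -4/5)
N = U + t·(R−U) with t = 9/5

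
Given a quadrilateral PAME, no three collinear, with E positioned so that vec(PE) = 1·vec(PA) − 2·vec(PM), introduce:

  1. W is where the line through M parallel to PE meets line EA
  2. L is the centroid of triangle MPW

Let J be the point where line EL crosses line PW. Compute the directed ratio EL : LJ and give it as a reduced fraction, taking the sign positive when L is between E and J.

Choose coordinates P = (0, 0), A = (1, 0), M = (0, 1), E = (1, -2).
1. W is where the line through M parallel to PE meets line EA ⇒ W = (1, -1)
2. L is the centroid of triangle MPW ⇒ L = (1/3, 0)
line EL meets PW at J = (1/2, -1/2)
L = E + t·(J−E) with t = 4/3, so EL:LJ = 4/3:-1/3

EL:LJ = -4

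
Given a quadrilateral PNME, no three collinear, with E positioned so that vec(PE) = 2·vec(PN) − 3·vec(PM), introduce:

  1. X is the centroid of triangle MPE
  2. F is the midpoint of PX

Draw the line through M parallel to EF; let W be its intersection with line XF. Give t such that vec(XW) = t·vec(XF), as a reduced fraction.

Assign P = (0, 0), N = (1, 0), M = (0, 1), E = (2, -3) — the answer is frame-independent, so this choice is without loss of generality.
1. X is the centroid of triangle MPE ⇒ X = (2/3, -2/3)
2. F is the midpoint of PX ⇒ F = (1/3, -1/3)
through M parallel to EF: direction (-5/3, 8/3); meets XF at W = (5/3, -5/3)
W = X + t·(F−X) with t = -3

t = -3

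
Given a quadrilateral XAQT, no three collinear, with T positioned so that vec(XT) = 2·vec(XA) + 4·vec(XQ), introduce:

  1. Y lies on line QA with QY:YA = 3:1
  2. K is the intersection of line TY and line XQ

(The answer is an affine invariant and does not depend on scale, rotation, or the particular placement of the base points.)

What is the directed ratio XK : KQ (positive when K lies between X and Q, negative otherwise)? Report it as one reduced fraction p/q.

Choose coordinates X = (0, 0), A = (1, 0), Q = (0, 1), T = (2, 4).
1. Y lies on line QA with QY:YA = 3:1 ⇒ Y = (3/4, 1/4)
2. K is the intersection of line TY and line XQ ⇒ K = (0, -2)
K = X + t·(Q−X) with t = -2, so XK:KQ = t:(1−t) = -2:3

XK:KQ = -2/3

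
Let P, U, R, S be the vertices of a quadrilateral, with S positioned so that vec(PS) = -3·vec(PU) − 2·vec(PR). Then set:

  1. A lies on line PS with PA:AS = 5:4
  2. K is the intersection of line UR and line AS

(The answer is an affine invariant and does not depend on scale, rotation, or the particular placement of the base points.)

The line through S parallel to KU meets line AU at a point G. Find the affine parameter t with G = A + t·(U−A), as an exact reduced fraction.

t = -10/17

Assign P = (0, 0), U = (1, 0), R = (0, 1), S = (-3, -2) — the answer is frame-independent, so this choice is without loss of generality.
1. A lies on line PS with PA:AS = 5:4 ⇒ A = (-5/3, -10/9)
2. K is the intersection of line UR and line AS ⇒ K = (3/5, 2/5)
through S parallel to KU: direction (2/5, -2/5); meets AU at G = (-55/17, -30/17)
G = A + t·(U−A) with t = -10/17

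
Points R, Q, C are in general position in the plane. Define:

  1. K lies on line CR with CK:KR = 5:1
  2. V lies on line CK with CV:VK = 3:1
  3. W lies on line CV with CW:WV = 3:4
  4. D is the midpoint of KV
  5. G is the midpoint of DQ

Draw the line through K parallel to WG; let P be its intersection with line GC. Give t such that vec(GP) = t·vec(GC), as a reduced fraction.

Work in coordinates with R = (0, 0), Q = (1, 0), C = (0, 1).
1. K lies on line CR with CK:KR = 5:1 ⇒ K = (0, 1/6)
2. V lies on line CK with CV:VK = 3:1 ⇒ V = (0, 3/8)
3. W lies on line CV with CW:WV = 3:4 ⇒ W = (0, 41/56)
4. D is the midpoint of KV ⇒ D = (0, 13/48)
5. G is the midpoint of DQ ⇒ G = (1/2, 13/96)
through K parallel to WG: direction (1/2, -401/672); meets GC at P = (14/9, -365/216)
P = G + t·(C−G) with t = -19/9

t = -19/9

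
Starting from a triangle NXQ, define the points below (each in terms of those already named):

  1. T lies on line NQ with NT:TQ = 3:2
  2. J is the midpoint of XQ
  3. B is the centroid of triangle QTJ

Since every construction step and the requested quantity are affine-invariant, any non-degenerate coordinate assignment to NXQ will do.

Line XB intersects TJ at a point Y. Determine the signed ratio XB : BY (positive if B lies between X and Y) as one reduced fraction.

XB:BY = -4

Work in coordinates with N = (0, 0), X = (1, 0), Q = (0, 1).
1. T lies on line NQ with NT:TQ = 3:2 ⇒ T = (0, 3/5)
2. J is the midpoint of XQ ⇒ J = (1/2, 1/2)
3. B is the centroid of triangle QTJ ⇒ B = (1/6, 7/10)
line XB meets TJ at Y = (3/8, 21/40)
B = X + t·(Y−X) with t = 4/3, so XB:BY = 4/3:-1/3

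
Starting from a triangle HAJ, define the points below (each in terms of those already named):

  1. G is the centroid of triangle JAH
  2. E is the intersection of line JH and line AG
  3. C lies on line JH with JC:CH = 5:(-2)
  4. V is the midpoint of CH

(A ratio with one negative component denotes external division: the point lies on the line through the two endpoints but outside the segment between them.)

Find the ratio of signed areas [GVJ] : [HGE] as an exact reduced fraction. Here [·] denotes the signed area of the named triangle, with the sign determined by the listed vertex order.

[GVJ]:[HGE] = -8/3

Work in coordinates with H = (0, 0), A = (1, 0), J = (0, 1).
1. G is the centroid of triangle JAH ⇒ G = (1/3, 1/3)
2. E is the intersection of line JH and line AG ⇒ E = (0, 1/2)
3. C lies on line JH with JC:CH = 5:(-2) ⇒ C = (0, -2/3)
4. V is the midpoint of CH ⇒ V = (0, -1/3)
2·[GVJ] = -4/9, 2·[HGE] = 1/6
[GVJ]:[HGE] = -4/9:1/6 = -8/3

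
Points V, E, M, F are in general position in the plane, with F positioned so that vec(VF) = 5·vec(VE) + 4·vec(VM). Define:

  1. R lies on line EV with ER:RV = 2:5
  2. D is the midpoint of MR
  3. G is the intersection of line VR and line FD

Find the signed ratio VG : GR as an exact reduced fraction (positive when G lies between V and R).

VG:GR = -3/10

Set V = (0, 0), E = (1, 0), M = (0, 1), F = (5, 4); any affine frame gives the same invariant.
1. R lies on line EV with ER:RV = 2:5 ⇒ R = (5/7, 0)
2. D is the midpoint of MR ⇒ D = (5/14, 1/2)
3. G is the intersection of line VR and line FD ⇒ G = (-15/49, 0)
G = V + t·(R−V) with t = -3/7, so VG:GR = t:(1−t) = -3/7:10/7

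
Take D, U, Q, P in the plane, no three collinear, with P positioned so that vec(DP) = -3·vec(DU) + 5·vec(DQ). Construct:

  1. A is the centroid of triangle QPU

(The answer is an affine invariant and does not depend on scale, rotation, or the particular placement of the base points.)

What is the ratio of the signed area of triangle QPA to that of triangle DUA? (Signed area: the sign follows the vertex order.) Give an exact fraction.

Choose coordinates D = (0, 0), U = (1, 0), Q = (0, 1), P = (-3, 5).
1. A is the centroid of triangle QPU ⇒ A = (-2/3, 2)
2·[QPA] = -1/3, 2·[DUA] = 2
[QPA]:[DUA] = -1/3:2 = -1/6

[QPA]:[DUA] = -1/6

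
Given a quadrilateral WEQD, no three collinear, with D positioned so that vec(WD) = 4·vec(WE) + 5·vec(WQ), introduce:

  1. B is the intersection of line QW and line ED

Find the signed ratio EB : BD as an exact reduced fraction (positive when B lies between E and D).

EB:BD = -1/4

Set W = (0, 0), E = (1, 0), Q = (0, 1), D = (4, 5); any affine frame gives the same invariant.
1. B is the intersection of line QW and line ED ⇒ B = (0, -5/3)
B = E + t·(D−E) with t = -1/3, so EB:BD = t:(1−t) = -1/3:4/3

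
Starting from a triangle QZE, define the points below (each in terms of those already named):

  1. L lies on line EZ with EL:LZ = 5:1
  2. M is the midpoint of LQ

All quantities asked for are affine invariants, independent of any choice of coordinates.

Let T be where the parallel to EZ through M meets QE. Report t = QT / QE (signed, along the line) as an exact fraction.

Set Q = (0, 0), Z = (1, 0), E = (0, 1); any affine frame gives the same invariant.
1. L lies on line EZ with EL:LZ = 5:1 ⇒ L = (5/6, 1/6)
2. M is the midpoint of LQ ⇒ M = (5/12, 1/12)
through M parallel to EZ: direction (1, -1); meets QE at T = (0, 1/2)
T = Q + t·(E−Q) with t = 1/2

t = 1/2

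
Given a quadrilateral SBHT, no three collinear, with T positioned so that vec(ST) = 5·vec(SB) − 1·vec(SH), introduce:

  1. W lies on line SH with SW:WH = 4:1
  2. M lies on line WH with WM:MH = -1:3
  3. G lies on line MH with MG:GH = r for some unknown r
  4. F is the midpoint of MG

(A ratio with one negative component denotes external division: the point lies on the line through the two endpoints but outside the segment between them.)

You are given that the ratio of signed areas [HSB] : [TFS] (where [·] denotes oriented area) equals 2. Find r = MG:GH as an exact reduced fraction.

Choose coordinates S = (0, 0), B = (1, 0), H = (0, 1), T = (5, -1).
1. W lies on line SH with SW:WH = 4:1 ⇒ W = (0, 4/5)
2. M lies on line WH with WM:MH = -1:3 ⇒ M = (0, 7/10)
3. With MG:GH = r, write λ = r/(r+1) so G = M + λ·(H−M); G is affine-linear in λ
4. F is the midpoint of MG ⇒ F is an affine combination of earlier points and hence also affine-linear in λ
Every point depending on G is an affine combination of G and λ-independent points, so each such coordinate is linear in λ; the λ² term in each signed area is a multiple of (H−M)×(H−M) = 0, so 2·[HSB] and 2·[TFS] are each linear in λ. Evaluating at λ=0 and λ=1:
  2·[HSB] = 1,   2·[TFS] = 3/4·λ + 7/2
So [HSB]:[TFS] = (1) / (3/4·λ + 7/2). Setting this equal to 2:
  1 = 2·(3/4·λ + 7/2)  ⇒  λ = -4
Then r = λ/(1−λ) = (-4)/(5) = -4/5. Check: with r = -4/5, G = (0, -1/2) and [HSB]:[TFS] = 2 as required.

r = -4/5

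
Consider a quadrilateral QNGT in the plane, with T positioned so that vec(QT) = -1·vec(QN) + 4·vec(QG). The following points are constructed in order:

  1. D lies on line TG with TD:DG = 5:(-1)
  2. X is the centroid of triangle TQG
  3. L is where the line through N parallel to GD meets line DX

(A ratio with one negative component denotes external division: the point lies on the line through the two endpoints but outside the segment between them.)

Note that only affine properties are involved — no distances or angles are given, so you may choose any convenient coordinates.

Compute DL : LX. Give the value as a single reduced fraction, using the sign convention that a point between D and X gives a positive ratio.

DL:LX = -6/7

Assign Q = (0, 0), N = (1, 0), G = (0, 1), T = (-1, 4) — the answer is frame-independent, so this choice is without loss of generality.
1. D lies on line TG with TD:DG = 5:(-1) ⇒ D = (1/4, 1/4)
2. X is the centroid of triangle TQG ⇒ X = (-1/3, 5/3)
3. L is where the line through N parallel to GD meets line DX ⇒ L = (15/4, -33/4)
L = D + t·(X−D) with t = -6, so DL:LX = t:(1−t) = -6:7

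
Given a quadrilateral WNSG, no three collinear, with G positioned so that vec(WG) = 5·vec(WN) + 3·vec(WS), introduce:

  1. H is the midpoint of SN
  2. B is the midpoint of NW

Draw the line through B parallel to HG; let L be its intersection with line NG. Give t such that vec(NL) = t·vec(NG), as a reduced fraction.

Assign W = (0, 0), N = (1, 0), S = (0, 1), G = (5, 3) — the answer is frame-independent, so this choice is without loss of generality.
1. H is the midpoint of SN ⇒ H = (1/2, 1/2)
2. B is the midpoint of NW ⇒ B = (1/2, 0)
through B parallel to HG: direction (9/2, 5/2); meets NG at L = (17/7, 15/14)
L = N + t·(G−N) with t = 5/14

t = 5/14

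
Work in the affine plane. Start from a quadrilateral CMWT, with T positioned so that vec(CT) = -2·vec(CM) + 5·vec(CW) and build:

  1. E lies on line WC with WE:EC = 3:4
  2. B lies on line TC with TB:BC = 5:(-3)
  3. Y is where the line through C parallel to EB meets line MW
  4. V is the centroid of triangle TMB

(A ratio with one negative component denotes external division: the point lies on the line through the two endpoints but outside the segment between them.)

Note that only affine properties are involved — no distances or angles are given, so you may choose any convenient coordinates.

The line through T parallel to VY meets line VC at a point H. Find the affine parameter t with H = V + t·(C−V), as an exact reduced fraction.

Choose coordinates C = (0, 0), M = (1, 0), W = (0, 1), T = (-2, 5).
1. E lies on line WC with WE:EC = 3:4 ⇒ E = (0, 4/7)
2. B lies on line TC with TB:BC = 5:(-3) ⇒ B = (3, -15/2)
3. Y is where the line through C parallel to EB meets line MW ⇒ Y = (-42/71, 113/71)
4. V is the centroid of triangle TMB ⇒ V = (2/3, -5/6)
through T parallel to VY: direction (-268/213, 1033/426); meets VC at H = (614/363, -1535/726)
H = V + t·(C−V) with t = -186/121

t = -186/121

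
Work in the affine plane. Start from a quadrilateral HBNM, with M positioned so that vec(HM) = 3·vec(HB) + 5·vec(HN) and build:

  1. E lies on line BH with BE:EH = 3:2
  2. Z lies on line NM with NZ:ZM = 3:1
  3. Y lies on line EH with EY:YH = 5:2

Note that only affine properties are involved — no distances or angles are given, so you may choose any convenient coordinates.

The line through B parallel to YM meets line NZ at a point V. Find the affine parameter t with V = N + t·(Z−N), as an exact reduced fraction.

Assign H = (0, 0), B = (1, 0), N = (0, 1), M = (3, 5) — the answer is frame-independent, so this choice is without loss of generality.
1. E lies on line BH with BE:EH = 3:2 ⇒ E = (2/5, 0)
2. Z lies on line NM with NZ:ZM = 3:1 ⇒ Z = (9/4, 4)
3. Y lies on line EH with EY:YH = 5:2 ⇒ Y = (4/35, 0)
through B parallel to YM: direction (101/35, 5); meets NZ at V = (828/121, 1225/121)
V = N + t·(Z−N) with t = 368/121

t = 368/121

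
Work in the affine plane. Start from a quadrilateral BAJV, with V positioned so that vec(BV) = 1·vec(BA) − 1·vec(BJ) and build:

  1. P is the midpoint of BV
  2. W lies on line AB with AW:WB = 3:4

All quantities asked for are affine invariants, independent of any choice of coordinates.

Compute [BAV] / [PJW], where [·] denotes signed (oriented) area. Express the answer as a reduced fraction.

Assign B = (0, 0), A = (1, 0), J = (0, 1), V = (1, -1) — the answer is frame-independent, so this choice is without loss of generality.
1. P is the midpoint of BV ⇒ P = (1/2, -1/2)
2. W lies on line AB with AW:WB = 3:4 ⇒ W = (4/7, 0)
2·[BAV] = -1, 2·[PJW] = -5/14
[BAV]:[PJW] = -1:-5/14 = 14/5

[BAV]:[PJW] = 14/5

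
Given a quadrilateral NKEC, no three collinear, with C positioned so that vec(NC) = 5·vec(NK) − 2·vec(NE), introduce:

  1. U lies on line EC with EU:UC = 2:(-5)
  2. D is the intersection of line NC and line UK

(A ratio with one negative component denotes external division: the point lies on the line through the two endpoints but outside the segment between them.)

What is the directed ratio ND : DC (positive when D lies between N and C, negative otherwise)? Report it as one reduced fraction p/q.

Choose coordinates N = (0, 0), K = (1, 0), E = (0, 1), C = (5, -2).
1. U lies on line EC with EU:UC = 2:(-5) ⇒ U = (-10/3, 3)
2. D is the intersection of line NC and line UK ⇒ D = (45/19, -18/19)
D = N + t·(C−N) with t = 9/19, so ND:DC = t:(1−t) = 9/19:10/19

ND:DC = 9/10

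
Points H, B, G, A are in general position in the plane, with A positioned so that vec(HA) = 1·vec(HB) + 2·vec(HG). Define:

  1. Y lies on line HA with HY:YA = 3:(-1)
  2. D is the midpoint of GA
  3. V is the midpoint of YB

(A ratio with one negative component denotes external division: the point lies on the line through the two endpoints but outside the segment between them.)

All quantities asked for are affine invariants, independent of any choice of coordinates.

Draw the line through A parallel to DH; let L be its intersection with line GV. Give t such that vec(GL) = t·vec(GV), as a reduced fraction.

t = 8/13

Assign H = (0, 0), B = (1, 0), G = (0, 1), A = (1, 2) — the answer is frame-independent, so this choice is without loss of generality.
1. Y lies on line HA with HY:YA = 3:(-1) ⇒ Y = (3/2, 3)
2. D is the midpoint of GA ⇒ D = (1/2, 3/2)
3. V is the midpoint of YB ⇒ V = (5/4, 3/2)
through A parallel to DH: direction (-1/2, -3/2); meets GV at L = (10/13, 17/13)
L = G + t·(V−G) with t = 8/13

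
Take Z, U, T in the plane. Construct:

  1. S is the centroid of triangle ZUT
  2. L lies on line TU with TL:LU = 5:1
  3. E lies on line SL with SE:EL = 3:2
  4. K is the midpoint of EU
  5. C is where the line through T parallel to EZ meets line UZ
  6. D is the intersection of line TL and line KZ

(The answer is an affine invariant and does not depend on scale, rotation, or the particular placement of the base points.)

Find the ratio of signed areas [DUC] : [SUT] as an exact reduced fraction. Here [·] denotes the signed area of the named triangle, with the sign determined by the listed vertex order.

[DUC]:[SUT] = -39/28

Assign Z = (0, 0), U = (1, 0), T = (0, 1) — the answer is frame-independent, so this choice is without loss of generality.
1. S is the centroid of triangle ZUT ⇒ S = (1/3, 1/3)
2. L lies on line TU with TL:LU = 5:1 ⇒ L = (5/6, 1/6)
3. E lies on line SL with SE:EL = 3:2 ⇒ E = (19/30, 7/30)
4. K is the midpoint of EU ⇒ K = (49/60, 7/60)
5. C is where the line through T parallel to EZ meets line UZ ⇒ C = (-19/7, 0)
6. D is the intersection of line TL and line KZ ⇒ D = (7/8, 1/8)
2·[DUC] = -13/28, 2·[SUT] = 1/3
[DUC]:[SUT] = -13/28:1/3 = -39/28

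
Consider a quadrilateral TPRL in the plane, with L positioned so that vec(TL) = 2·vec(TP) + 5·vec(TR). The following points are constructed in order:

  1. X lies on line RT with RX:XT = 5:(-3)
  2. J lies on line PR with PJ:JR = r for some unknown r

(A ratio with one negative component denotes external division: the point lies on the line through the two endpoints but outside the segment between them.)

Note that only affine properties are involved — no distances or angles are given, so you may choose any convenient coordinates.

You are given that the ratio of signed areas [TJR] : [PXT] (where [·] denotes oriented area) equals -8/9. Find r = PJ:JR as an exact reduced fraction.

Choose coordinates T = (0, 0), P = (1, 0), R = (0, 1), L = (2, 5).
1. X lies on line RT with RX:XT = 5:(-3) ⇒ X = (0, -3/2)
2. With PJ:JR = r, write λ = r/(r+1) so J = P + λ·(R−P); J is affine-linear in λ
Every point depending on J is an affine combination of J and λ-independent points, so each such coordinate is linear in λ; the λ² term in each signed area is a multiple of (R−P)×(R−P) = 0, so 2·[TJR] and 2·[PXT] are each linear in λ. Evaluating at λ=0 and λ=1:
  2·[TJR] = −λ + 1,   2·[PXT] = -3/2
So [TJR]:[PXT] = (−λ + 1) / (-3/2). Setting this equal to -8/9:
  −λ + 1 = -8/9·(-3/2)  ⇒  λ = -1/3
Then r = λ/(1−λ) = (-1/3)/(4/3) = -1/4. Check: with r = -1/4, J = (4/3, -1/3) and [TJR]:[PXT] = -8/9 as required.

r = -1/4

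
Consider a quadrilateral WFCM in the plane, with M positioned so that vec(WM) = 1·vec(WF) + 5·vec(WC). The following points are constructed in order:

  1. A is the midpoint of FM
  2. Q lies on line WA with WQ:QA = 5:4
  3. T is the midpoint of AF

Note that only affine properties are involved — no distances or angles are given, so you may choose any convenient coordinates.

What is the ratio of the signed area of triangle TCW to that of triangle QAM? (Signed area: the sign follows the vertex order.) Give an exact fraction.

[TCW]:[QAM] = 9/10

Set W = (0, 0), F = (1, 0), C = (0, 1), M = (1, 5); any affine frame gives the same invariant.
1. A is the midpoint of FM ⇒ A = (1, 5/2)
2. Q lies on line WA with WQ:QA = 5:4 ⇒ Q = (5/9, 25/18)
3. T is the midpoint of AF ⇒ T = (1, 5/4)
2·[TCW] = 1, 2·[QAM] = 10/9
[TCW]:[QAM] = 1:10/9 = 9/10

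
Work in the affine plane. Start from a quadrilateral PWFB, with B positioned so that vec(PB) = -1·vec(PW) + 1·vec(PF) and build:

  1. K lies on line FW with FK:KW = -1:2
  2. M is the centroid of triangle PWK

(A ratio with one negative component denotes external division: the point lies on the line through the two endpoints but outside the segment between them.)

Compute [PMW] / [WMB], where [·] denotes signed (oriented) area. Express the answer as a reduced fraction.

[PMW]:[WMB] = -2

Work in coordinates with P = (0, 0), W = (1, 0), F = (0, 1), B = (-1, 1).
1. K lies on line FW with FK:KW = -1:2 ⇒ K = (-1, 2)
2. M is the centroid of triangle PWK ⇒ M = (0, 2/3)
2·[PMW] = -2/3, 2·[WMB] = 1/3
[PMW]:[WMB] = -2/3:1/3 = -2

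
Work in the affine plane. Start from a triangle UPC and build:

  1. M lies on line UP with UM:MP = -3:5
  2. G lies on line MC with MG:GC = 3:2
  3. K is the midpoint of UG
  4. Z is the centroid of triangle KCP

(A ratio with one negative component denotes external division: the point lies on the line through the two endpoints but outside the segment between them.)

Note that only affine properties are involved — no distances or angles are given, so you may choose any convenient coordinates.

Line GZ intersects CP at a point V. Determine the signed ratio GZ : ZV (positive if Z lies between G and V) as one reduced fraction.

Choose coordinates U = (0, 0), P = (1, 0), C = (0, 1).
1. M lies on line UP with UM:MP = -3:5 ⇒ M = (-3/2, 0)
2. G lies on line MC with MG:GC = 3:2 ⇒ G = (-3/5, 3/5)
3. K is the midpoint of UG ⇒ K = (-3/10, 3/10)
4. Z is the centroid of triangle KCP ⇒ Z = (7/30, 13/30)
line GZ meets CP at V = (13/20, 7/20)
Z = G + t·(V−G) with t = 2/3, so GZ:ZV = 2/3:1/3

GZ:ZV = 2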